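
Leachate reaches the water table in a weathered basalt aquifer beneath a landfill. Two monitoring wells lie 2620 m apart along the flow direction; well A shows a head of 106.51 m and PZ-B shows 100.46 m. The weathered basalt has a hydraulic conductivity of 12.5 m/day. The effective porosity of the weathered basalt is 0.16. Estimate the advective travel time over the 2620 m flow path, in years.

39.8

Hydraulic gradient i = (106.51 − 100.46) / 2620 = 6.05 / 2620 = 0.002309.
Darcy flux q = K · i = 12.50 × 0.002309 = 0.02886 m/day.
Seepage velocity v = q / n_e = 0.02886 / 0.16 = 0.1804 m/day.
Travel time t = L / v = 2620 / 0.1804 = 14523 days = 39.76 years.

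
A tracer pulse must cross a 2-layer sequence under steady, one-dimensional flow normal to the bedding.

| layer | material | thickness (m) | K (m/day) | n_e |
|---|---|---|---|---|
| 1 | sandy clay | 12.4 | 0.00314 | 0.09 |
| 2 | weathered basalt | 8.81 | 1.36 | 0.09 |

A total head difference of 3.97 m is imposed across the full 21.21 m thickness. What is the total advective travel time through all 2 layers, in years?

With flow normal to the layers, continuity requires the same specific discharge q through every layer.
Σ(b_i/K_i) = 12.4/0.00314 + 8.81/1.36 = 3956 d.
q = Δh / Σ(b_i/K_i) = 3.97 / 3956 = 0.001004 m/day.
In each layer the seepage velocity is v_i = q/n_i, so the layer transit time is t_i = b_i·n_i / q:
  layer 1 (sandy clay): t_1 = 12.4 × 0.09 / 0.001004 = 1112 d
  layer 2 (weathered basalt): t_2 = 8.81 × 0.09 / 0.001004 = 790.0 d
Total t = Σ t_i = 1902 days = 5.207 years.

5.21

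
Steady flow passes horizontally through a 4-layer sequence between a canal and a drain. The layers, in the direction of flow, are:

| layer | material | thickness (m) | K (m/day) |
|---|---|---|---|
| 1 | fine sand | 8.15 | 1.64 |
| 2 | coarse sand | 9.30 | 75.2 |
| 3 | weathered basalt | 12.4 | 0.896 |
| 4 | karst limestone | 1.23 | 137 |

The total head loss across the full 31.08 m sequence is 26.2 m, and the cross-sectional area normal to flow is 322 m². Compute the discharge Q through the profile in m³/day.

445

Flow is perpendicular to layering, so the layers act in series and the equivalent K is the thickness-weighted harmonic mean.
Total thickness L = 8.15 + 9.30 + 12.4 + 1.23 = 31.08 m.
Σ(b_i/K_i) = 8.15/1.64 + 9.30/75.2 + 12.4/0.896 + 1.23/137 = 18.94 d.
K_eq = L / Σ(b_i/K_i) = 31.08 / 18.94 = 1.641 m/day.
Q = K_eq · A · (Δh/L) = 1.641 × 322 × (26.2/31.08) = 445.4 m³/day.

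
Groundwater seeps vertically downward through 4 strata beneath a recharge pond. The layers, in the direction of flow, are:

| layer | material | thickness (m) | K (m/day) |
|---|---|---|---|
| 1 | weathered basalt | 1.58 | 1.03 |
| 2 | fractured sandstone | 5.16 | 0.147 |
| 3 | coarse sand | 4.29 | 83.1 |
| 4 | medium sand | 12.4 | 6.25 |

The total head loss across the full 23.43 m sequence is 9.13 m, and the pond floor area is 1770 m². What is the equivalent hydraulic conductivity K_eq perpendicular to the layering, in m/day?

Flow is perpendicular to layering, so the layers act in series and the equivalent K is the thickness-weighted harmonic mean.
Total thickness L = 1.58 + 5.16 + 4.29 + 12.4 = 23.43 m.
Σ(b_i/K_i) = 1.58/1.03 + 5.16/0.147 + 4.29/83.1 + 12.4/6.25 = 38.67 d.
K_eq = L / Σ(b_i/K_i) = 23.43 / 38.67 = 0.6059 m/day.

0.606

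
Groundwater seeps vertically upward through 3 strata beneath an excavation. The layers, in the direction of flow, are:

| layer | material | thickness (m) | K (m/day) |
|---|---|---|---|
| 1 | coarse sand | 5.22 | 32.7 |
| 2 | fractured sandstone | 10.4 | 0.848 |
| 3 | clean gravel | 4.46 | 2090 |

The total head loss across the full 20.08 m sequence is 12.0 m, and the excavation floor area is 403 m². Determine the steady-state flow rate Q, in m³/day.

Flow is perpendicular to layering, so the layers act in series and the equivalent K is the thickness-weighted harmonic mean.
Total thickness L = 5.22 + 10.4 + 4.46 = 20.08 m.
Σ(b_i/K_i) = 5.22/32.7 + 10.4/0.848 + 4.46/2090 = 12.43 d.
K_eq = L / Σ(b_i/K_i) = 20.08 / 12.43 = 1.616 m/day.
Q = K_eq · A · (Δh/L) = 1.616 × 403 × (12.0/20.08) = 389.2 m³/day.

389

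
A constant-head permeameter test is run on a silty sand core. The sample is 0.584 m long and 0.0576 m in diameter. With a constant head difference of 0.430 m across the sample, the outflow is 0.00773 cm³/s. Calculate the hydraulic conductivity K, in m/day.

Cross-sectional area A = π·(d/2)² = π × (0.0576/2)² = 0.002606 m².
Convert discharge: 0.00773 cm³/s = 7.730e-09 m³/s.
Darcy's law rearranged: K = Q·L / (A·Δh) = 7.730e-09 × 0.584 / (0.002606 × 0.430) = 4.029e-06 m/s = 0.3481 m/day.

0.348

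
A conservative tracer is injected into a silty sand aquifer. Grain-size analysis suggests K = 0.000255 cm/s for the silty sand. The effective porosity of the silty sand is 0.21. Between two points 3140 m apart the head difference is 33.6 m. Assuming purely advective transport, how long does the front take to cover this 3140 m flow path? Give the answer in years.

Convert K: 0.000255 cm/s × 864 = 0.2203 m/day.
Hydraulic gradient i = Δh / L = 33.6 / 3140 = 0.01070.
Darcy flux q = K · i = 0.2203 × 0.01070 = 0.002358 m/day.
Seepage velocity v = q / n_e = 0.002358 / 0.21 = 0.01123 m/day.
Travel time t = L / v = 3140 / 0.01123 = 2.797e+05 days = 765.8 years.

766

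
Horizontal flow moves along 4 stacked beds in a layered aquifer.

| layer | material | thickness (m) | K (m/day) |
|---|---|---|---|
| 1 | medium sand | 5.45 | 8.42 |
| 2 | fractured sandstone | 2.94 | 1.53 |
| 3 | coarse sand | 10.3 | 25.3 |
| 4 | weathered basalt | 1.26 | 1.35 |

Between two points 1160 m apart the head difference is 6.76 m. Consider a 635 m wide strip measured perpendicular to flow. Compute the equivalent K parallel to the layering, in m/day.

15.7

Flow is parallel to layering, so each bed carries its own Darcy discharge and the transmissivities add.
Σ(K_i·b_i) = 8.42×5.45 + 1.53×2.94 + 25.3×10.3 + 1.35×1.26 = 312.7 m²/day.
Total thickness b = 19.95 m, so K_eq = Σ(K_i·b_i)/b = 15.67 m/day.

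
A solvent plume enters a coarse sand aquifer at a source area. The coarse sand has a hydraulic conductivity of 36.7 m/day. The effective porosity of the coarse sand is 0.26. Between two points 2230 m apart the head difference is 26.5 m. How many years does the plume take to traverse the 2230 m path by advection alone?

Hydraulic gradient i = Δh / L = 26.5 / 2230 = 0.01188.
Darcy flux q = K · i = 36.70 × 0.01188 = 0.4361 m/day.
Seepage velocity v = q / n_e = 0.4361 / 0.26 = 1.677 m/day.
Travel time t = L / v = 2230 / 1.677 = 1329 days = 3.640 years.

3.64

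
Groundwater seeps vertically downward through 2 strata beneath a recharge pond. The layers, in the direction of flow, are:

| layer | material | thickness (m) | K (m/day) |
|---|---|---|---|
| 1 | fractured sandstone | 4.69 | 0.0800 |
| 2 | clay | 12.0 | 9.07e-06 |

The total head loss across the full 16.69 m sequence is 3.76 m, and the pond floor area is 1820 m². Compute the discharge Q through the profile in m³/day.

Flow is perpendicular to layering, so the layers act in series and the equivalent K is the thickness-weighted harmonic mean.
Total thickness L = 4.69 + 12.0 = 16.69 m.
Σ(b_i/K_i) = 4.69/0.0800 + 12.0/9.07e-06 = 1.323e+06 d.
K_eq = L / Σ(b_i/K_i) = 16.69 / 1.323e+06 = 1.261e-05 m/day.
Q = K_eq · A · (Δh/L) = 1.261e-05 × 1820 × (3.76/16.69) = 0.005172 m³/day.

0.00517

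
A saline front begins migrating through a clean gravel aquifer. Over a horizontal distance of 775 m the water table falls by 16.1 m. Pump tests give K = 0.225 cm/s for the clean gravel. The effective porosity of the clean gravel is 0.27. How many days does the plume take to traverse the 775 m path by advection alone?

51.8

Convert K: 0.225 cm/s × 864 = 194.4 m/day.
Hydraulic gradient i = Δh / L = 16.1 / 775 = 0.02077.
Darcy flux q = K · i = 194.4 × 0.02077 = 4.039 m/day.
Seepage velocity v = q / n_e = 4.039 / 0.27 = 14.96 m/day.
Travel time t = L / v = 775 / 14.96 = 51.81 days.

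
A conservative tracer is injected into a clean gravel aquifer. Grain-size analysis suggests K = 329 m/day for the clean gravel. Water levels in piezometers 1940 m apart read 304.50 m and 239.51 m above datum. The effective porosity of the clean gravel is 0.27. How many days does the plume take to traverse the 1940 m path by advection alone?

47.5

Hydraulic gradient i = (304.50 − 239.51) / 1940 = 64.99 / 1940 = 0.03350.
Darcy flux q = K · i = 329.0 × 0.03350 = 11.02 m/day.
Seepage velocity v = q / n_e = 11.02 / 0.27 = 40.82 m/day.
Travel time t = L / v = 1940 / 40.82 = 47.53 days.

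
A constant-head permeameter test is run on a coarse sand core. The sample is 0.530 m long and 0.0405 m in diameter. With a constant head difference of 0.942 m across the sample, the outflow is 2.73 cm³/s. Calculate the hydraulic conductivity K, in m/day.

103

Cross-sectional area A = π·(d/2)² = π × (0.0405/2)² = 0.001288 m².
Convert discharge: 2.73 cm³/s = 2.730e-06 m³/s.
Darcy's law rearranged: K = Q·L / (A·Δh) = 2.730e-06 × 0.530 / (0.001288 × 0.942) = 0.001192 m/s = 103.0 m/day.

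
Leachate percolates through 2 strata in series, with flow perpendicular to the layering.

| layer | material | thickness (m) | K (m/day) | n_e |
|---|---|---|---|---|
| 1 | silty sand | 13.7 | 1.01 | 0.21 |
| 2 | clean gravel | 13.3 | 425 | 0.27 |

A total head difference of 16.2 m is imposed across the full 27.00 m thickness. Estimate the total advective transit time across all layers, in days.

5.43

With flow normal to the layers, continuity requires the same specific discharge q through every layer.
Σ(b_i/K_i) = 13.7/1.01 + 13.3/425 = 13.60 d.
q = Δh / Σ(b_i/K_i) = 16.2 / 13.60 = 1.192 m/day.
In each layer the seepage velocity is v_i = q/n_i, so the layer transit time is t_i = b_i·n_i / q:
  layer 1 (silty sand): t_1 = 13.7 × 0.21 / 1.192 = 2.414 d
  layer 2 (clean gravel): t_2 = 13.3 × 0.27 / 1.192 = 3.014 d
Total t = Σ t_i = 5.428 days.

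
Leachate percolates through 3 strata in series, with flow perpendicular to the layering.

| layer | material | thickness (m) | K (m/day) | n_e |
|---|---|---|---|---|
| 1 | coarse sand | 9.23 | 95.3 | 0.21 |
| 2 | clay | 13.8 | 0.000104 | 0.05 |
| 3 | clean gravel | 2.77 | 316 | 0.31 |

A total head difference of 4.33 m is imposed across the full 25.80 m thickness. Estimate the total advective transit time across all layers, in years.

293

With flow normal to the layers, continuity requires the same specific discharge q through every layer.
Σ(b_i/K_i) = 9.23/95.3 + 13.8/0.000104 + 2.77/316 = 1.327e+05 d.
q = Δh / Σ(b_i/K_i) = 4.33 / 1.327e+05 = 3.263e-05 m/day.
In each layer the seepage velocity is v_i = q/n_i, so the layer transit time is t_i = b_i·n_i / q:
  layer 1 (coarse sand): t_1 = 9.23 × 0.21 / 3.263e-05 = 59399 d
  layer 2 (clay): t_2 = 13.8 × 0.05 / 3.263e-05 = 21145 d
  layer 3 (clean gravel): t_3 = 2.77 × 0.31 / 3.263e-05 = 26315 d
Total t = Σ t_i = 1.069e+05 days = 292.6 years.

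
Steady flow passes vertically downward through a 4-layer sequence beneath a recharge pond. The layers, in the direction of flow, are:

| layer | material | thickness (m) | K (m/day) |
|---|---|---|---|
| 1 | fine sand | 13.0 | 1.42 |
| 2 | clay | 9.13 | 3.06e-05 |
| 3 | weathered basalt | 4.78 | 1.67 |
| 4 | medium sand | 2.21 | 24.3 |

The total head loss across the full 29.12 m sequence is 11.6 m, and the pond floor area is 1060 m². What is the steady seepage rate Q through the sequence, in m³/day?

0.0412

Flow is perpendicular to layering, so the layers act in series and the equivalent K is the thickness-weighted harmonic mean.
Total thickness L = 13.0 + 9.13 + 4.78 + 2.21 = 29.12 m.
Σ(b_i/K_i) = 13.0/1.42 + 9.13/3.06e-05 + 4.78/1.67 + 2.21/24.3 = 2.984e+05 d.
K_eq = L / Σ(b_i/K_i) = 29.12 / 2.984e+05 = 9.759e-05 m/day.
Q = K_eq · A · (Δh/L) = 9.759e-05 × 1060 × (11.6/29.12) = 0.04121 m³/day.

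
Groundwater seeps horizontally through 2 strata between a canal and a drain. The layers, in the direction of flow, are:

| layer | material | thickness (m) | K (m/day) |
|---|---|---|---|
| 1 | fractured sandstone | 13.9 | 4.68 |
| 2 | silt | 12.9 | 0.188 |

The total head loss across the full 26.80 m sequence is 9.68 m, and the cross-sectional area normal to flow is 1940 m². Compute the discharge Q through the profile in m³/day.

Flow is perpendicular to layering, so the layers act in series and the equivalent K is the thickness-weighted harmonic mean.
Total thickness L = 13.9 + 12.9 = 26.80 m.
Σ(b_i/K_i) = 13.9/4.68 + 12.9/0.188 = 71.59 d.
K_eq = L / Σ(b_i/K_i) = 26.80 / 71.59 = 0.3744 m/day.
Q = K_eq · A · (Δh/L) = 0.3744 × 1940 × (9.68/26.80) = 262.3 m³/day.

262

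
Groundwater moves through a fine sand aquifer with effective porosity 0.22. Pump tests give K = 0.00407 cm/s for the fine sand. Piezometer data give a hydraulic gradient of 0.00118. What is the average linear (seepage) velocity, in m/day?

Convert K: 0.00407 cm/s × 864 = 3.516 m/day.
Hydraulic gradient i = 0.00118.
Darcy flux q = K · i = 3.516 × 0.001180 = 0.004149 m/day.
Seepage velocity v = q / n_e = 0.004149 / 0.22 = 0.01886 m/day.

0.0189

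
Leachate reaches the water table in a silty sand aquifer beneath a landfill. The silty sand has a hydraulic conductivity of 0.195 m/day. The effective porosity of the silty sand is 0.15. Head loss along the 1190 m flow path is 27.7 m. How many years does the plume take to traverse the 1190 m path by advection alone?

Hydraulic gradient i = Δh / L = 27.7 / 1190 = 0.02328.
Darcy flux q = K · i = 0.1950 × 0.02328 = 0.004539 m/day.
Seepage velocity v = q / n_e = 0.004539 / 0.15 = 0.03026 m/day.
Travel time t = L / v = 1190 / 0.03026 = 39325 days = 107.7 years.

108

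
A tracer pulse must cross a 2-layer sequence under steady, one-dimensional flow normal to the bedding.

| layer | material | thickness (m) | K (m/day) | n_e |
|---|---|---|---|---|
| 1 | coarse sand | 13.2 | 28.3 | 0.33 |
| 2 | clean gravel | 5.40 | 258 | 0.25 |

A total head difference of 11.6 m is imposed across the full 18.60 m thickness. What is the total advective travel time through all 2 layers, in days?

With flow normal to the layers, continuity requires the same specific discharge q through every layer.
Σ(b_i/K_i) = 13.2/28.3 + 5.40/258 = 0.4874 d.
q = Δh / Σ(b_i/K_i) = 11.6 / 0.4874 = 23.80 m/day.
In each layer the seepage velocity is v_i = q/n_i, so the layer transit time is t_i = b_i·n_i / q:
  layer 1 (coarse sand): t_1 = 13.2 × 0.33 / 23.80 = 0.1830 d
  layer 2 (clean gravel): t_2 = 5.40 × 0.25 / 23.80 = 0.05672 d
Total t = Σ t_i = 0.2397 days.

0.240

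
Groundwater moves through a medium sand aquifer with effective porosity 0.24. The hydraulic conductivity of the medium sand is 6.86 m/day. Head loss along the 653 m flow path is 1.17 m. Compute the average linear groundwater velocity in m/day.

0.0512

Hydraulic gradient i = Δh / L = 1.17 / 653 = 0.001792.
Darcy flux q = K · i = 6.860 × 0.001792 = 0.01229 m/day.
Seepage velocity v = q / n_e = 0.01229 / 0.24 = 0.05121 m/day.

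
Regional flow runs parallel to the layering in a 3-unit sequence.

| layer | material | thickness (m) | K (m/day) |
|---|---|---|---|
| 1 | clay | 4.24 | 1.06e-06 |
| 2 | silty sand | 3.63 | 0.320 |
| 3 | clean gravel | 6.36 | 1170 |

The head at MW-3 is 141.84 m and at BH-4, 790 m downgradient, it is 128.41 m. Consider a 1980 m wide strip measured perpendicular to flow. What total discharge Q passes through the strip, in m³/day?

Flow is parallel to layering, so each bed carries its own Darcy discharge and the transmissivities add.
Σ(K_i·b_i) = 1.06e-06×4.24 + 0.320×3.63 + 1170×6.36 = 7442 m²/day.
Hydraulic gradient i = (141.84 − 128.41) / 790 = 13.43 / 790 = 0.01700.
Q = Σ(K_i·b_i) · W · i = 7442 × 1980 × 0.01700 = 2.505e+05 m³/day.

251000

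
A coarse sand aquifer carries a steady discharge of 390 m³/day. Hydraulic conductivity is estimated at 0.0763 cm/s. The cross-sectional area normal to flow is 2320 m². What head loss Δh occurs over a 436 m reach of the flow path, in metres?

1.11

Convert K: 0.0763 cm/s × 864 = 65.92 m/day.
From Q = K·A·i, i = Q / (K·A) = 390 / (65.92 × 2320) = 0.002550.
Head loss Δh = i · L = 0.002550 × 436 = 1.112 m.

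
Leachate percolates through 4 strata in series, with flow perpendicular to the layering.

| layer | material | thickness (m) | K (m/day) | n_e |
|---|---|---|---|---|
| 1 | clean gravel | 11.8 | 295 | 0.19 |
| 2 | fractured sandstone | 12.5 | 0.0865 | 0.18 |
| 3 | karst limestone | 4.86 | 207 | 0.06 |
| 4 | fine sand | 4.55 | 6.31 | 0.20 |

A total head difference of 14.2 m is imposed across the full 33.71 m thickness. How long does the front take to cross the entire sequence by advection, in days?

With flow normal to the layers, continuity requires the same specific discharge q through every layer.
Σ(b_i/K_i) = 11.8/295 + 12.5/0.0865 + 4.86/207 + 4.55/6.31 = 145.3 d.
q = Δh / Σ(b_i/K_i) = 14.2 / 145.3 = 0.09773 m/day.
In each layer the seepage velocity is v_i = q/n_i, so the layer transit time is t_i = b_i·n_i / q:
  layer 1 (clean gravel): t_1 = 11.8 × 0.19 / 0.09773 = 22.94 d
  layer 2 (fractured sandstone): t_2 = 12.5 × 0.18 / 0.09773 = 23.02 d
  layer 3 (karst limestone): t_3 = 4.86 × 0.06 / 0.09773 = 2.984 d
  layer 4 (fine sand): t_4 = 4.55 × 0.20 / 0.09773 = 9.311 d
Total t = Σ t_i = 58.26 days.

58.3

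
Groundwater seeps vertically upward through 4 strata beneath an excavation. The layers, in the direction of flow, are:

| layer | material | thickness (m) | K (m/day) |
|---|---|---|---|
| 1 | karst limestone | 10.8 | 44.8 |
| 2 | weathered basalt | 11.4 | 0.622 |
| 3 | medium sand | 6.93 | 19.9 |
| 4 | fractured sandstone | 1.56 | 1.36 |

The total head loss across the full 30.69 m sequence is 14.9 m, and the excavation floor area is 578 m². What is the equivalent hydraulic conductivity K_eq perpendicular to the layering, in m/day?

Flow is perpendicular to layering, so the layers act in series and the equivalent K is the thickness-weighted harmonic mean.
Total thickness L = 10.8 + 11.4 + 6.93 + 1.56 = 30.69 m.
Σ(b_i/K_i) = 10.8/44.8 + 11.4/0.622 + 6.93/19.9 + 1.56/1.36 = 20.06 d.
K_eq = L / Σ(b_i/K_i) = 30.69 / 20.06 = 1.530 m/day.

1.53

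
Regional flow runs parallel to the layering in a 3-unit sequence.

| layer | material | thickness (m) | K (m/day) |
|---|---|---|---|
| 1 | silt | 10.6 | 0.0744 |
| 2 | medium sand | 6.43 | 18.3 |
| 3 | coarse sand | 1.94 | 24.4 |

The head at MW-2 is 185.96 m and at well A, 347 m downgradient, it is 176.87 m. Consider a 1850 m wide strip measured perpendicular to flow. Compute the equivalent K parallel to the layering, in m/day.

Flow is parallel to layering, so each bed carries its own Darcy discharge and the transmissivities add.
Σ(K_i·b_i) = 0.0744×10.6 + 18.3×6.43 + 24.4×1.94 = 165.8 m²/day.
Total thickness b = 18.97 m, so K_eq = Σ(K_i·b_i)/b = 8.740 m/day.

8.74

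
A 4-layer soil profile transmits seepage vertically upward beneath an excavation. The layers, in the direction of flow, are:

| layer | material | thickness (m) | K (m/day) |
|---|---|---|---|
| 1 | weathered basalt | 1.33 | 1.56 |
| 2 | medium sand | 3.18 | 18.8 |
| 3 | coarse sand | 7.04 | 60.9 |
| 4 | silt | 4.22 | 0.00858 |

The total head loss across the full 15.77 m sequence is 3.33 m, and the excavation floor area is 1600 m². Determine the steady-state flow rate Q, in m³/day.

10.8

Flow is perpendicular to layering, so the layers act in series and the equivalent K is the thickness-weighted harmonic mean.
Total thickness L = 1.33 + 3.18 + 7.04 + 4.22 = 15.77 m.
Σ(b_i/K_i) = 1.33/1.56 + 3.18/18.8 + 7.04/60.9 + 4.22/0.00858 = 493.0 d.
K_eq = L / Σ(b_i/K_i) = 15.77 / 493.0 = 0.03199 m/day.
Q = K_eq · A · (Δh/L) = 0.03199 × 1600 × (3.33/15.77) = 10.81 m³/day.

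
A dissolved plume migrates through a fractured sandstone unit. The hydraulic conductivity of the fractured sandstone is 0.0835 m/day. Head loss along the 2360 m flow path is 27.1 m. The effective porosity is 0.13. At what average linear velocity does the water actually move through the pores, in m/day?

0.00738

Hydraulic gradient i = Δh / L = 27.1 / 2360 = 0.01148.
Darcy flux q = K · i = 0.08350 × 0.01148 = 0.0009588 m/day.
Seepage velocity v = q / n_e = 0.0009588 / 0.13 = 0.007376 m/day.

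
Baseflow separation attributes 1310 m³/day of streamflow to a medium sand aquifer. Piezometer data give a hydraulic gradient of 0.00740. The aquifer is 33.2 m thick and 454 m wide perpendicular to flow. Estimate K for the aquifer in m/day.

Cross-sectional area A = 454 × 33.2 = 15073 m².
Hydraulic gradient i = 0.00740.
From Q = K·A·i, K = Q / (A·i) = 1310 / (15073 × 0.007400) = 11.74 m/day.

11.7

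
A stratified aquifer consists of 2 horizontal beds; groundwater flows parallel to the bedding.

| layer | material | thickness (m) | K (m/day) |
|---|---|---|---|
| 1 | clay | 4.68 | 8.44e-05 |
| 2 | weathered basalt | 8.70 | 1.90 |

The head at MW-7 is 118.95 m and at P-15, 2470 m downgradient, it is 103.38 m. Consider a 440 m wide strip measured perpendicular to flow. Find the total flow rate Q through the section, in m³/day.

45.8

Flow is parallel to layering, so each bed carries its own Darcy discharge and the transmissivities add.
Σ(K_i·b_i) = 8.44e-05×4.68 + 1.90×8.70 = 16.53 m²/day.
Hydraulic gradient i = (118.95 − 103.38) / 2470 = 15.57 / 2470 = 0.006304.
Q = Σ(K_i·b_i) · W · i = 16.53 × 440 × 0.006304 = 45.85 m³/day.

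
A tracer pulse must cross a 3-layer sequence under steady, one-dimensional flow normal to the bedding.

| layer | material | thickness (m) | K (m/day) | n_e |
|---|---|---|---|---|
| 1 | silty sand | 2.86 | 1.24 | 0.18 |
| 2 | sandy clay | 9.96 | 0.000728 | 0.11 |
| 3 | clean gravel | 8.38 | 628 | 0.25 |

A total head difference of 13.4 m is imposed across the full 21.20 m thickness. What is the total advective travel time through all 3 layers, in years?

10.4

With flow normal to the layers, continuity requires the same specific discharge q through every layer.
Σ(b_i/K_i) = 2.86/1.24 + 9.96/0.000728 + 8.38/628 = 13684 d.
q = Δh / Σ(b_i/K_i) = 13.4 / 13684 = 0.0009793 m/day.
In each layer the seepage velocity is v_i = q/n_i, so the layer transit time is t_i = b_i·n_i / q:
  layer 1 (silty sand): t_1 = 2.86 × 0.18 / 0.0009793 = 525.7 d
  layer 2 (sandy clay): t_2 = 9.96 × 0.11 / 0.0009793 = 1119 d
  layer 3 (clean gravel): t_3 = 8.38 × 0.25 / 0.0009793 = 2139 d
Total t = Σ t_i = 3784 days = 10.36 years.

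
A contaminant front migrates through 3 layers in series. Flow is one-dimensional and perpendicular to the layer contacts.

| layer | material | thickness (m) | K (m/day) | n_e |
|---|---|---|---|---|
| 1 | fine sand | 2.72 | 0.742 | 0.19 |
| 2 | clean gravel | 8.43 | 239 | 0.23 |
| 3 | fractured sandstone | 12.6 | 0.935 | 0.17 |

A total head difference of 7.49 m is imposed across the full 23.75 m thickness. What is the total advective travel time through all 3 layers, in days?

10.5

With flow normal to the layers, continuity requires the same specific discharge q through every layer.
Σ(b_i/K_i) = 2.72/0.742 + 8.43/239 + 12.6/0.935 = 17.18 d.
q = Δh / Σ(b_i/K_i) = 7.49 / 17.18 = 0.4360 m/day.
In each layer the seepage velocity is v_i = q/n_i, so the layer transit time is t_i = b_i·n_i / q:
  layer 1 (fine sand): t_1 = 2.72 × 0.19 / 0.4360 = 1.185 d
  layer 2 (clean gravel): t_2 = 8.43 × 0.23 / 0.4360 = 4.447 d
  layer 3 (fractured sandstone): t_3 = 12.6 × 0.17 / 0.4360 = 4.912 d
Total t = Σ t_i = 10.54 days.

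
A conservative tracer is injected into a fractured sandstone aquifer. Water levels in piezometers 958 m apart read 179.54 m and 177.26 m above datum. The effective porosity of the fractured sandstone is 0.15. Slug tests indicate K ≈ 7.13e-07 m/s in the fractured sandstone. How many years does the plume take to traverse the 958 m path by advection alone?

2680

Convert K: 7.13e-07 m/s × 86400 = 0.06160 m/day.
Hydraulic gradient i = (179.54 − 177.26) / 958 = 2.28 / 958 = 0.002380.
Darcy flux q = K · i = 0.06160 × 0.002380 = 0.0001466 m/day.
Seepage velocity v = q / n_e = 0.0001466 / 0.15 = 0.0009774 m/day.
Travel time t = L / v = 958 / 0.0009774 = 9.801e+05 days = 2683 years.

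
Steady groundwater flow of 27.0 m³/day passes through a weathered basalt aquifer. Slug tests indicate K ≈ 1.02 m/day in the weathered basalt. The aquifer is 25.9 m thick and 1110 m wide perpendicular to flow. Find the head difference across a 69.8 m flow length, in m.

Cross-sectional area A = 1110 × 25.9 = 28749 m².
From Q = K·A·i, i = Q / (K·A) = 27.0 / (1.020 × 28749) = 0.0009207.
Head loss Δh = i · L = 0.0009207 × 69.8 = 0.06427 m.

0.0643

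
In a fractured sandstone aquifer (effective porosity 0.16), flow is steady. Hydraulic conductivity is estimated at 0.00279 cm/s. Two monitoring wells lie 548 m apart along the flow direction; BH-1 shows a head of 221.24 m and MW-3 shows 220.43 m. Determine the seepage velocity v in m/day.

0.0223

Convert K: 0.00279 cm/s × 864 = 2.411 m/day.
Hydraulic gradient i = (221.24 − 220.43) / 548 = 0.81 / 548 = 0.001478.
Darcy flux q = K · i = 2.411 × 0.001478 = 0.003563 m/day.
Seepage velocity v = q / n_e = 0.003563 / 0.16 = 0.02227 m/day.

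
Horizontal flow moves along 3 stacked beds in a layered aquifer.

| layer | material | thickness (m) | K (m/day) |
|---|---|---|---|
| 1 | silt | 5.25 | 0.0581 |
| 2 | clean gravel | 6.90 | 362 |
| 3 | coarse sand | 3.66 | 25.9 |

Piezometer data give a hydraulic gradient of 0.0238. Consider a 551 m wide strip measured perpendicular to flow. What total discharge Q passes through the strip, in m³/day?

34000

Flow is parallel to layering, so each bed carries its own Darcy discharge and the transmissivities add.
Σ(K_i·b_i) = 0.0581×5.25 + 362×6.90 + 25.9×3.66 = 2593 m²/day.
Hydraulic gradient i = 0.0238.
Q = Σ(K_i·b_i) · W · i = 2593 × 551 × 0.02380 = 34003 m³/day.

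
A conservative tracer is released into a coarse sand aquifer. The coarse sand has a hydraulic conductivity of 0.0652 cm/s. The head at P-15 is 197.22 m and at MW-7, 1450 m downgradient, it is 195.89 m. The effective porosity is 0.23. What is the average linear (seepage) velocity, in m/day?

Convert K: 0.0652 cm/s × 864 = 56.33 m/day.
Hydraulic gradient i = (197.22 − 195.89) / 1450 = 1.33 / 1450 = 0.0009172.
Darcy flux q = K · i = 56.33 × 0.0009172 = 0.05167 m/day.
Seepage velocity v = q / n_e = 0.05167 / 0.23 = 0.2247 m/day.

0.225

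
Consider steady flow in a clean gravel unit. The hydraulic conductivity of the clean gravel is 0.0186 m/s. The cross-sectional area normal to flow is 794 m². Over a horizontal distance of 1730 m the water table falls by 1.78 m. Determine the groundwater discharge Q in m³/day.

Convert K: 0.0186 m/s × 86400 = 1607 m/day.
Hydraulic gradient i = Δh / L = 1.78 / 1730 = 0.001029.
Darcy's law: Q = K · A · i = 1607 × 794.0 × 0.001029 = 1313 m³/day.

1310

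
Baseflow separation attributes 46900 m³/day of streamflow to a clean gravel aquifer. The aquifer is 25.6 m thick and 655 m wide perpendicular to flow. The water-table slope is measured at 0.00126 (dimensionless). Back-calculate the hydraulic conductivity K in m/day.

Cross-sectional area A = 655 × 25.6 = 16768 m².
Hydraulic gradient i = 0.00126.
From Q = K·A·i, K = Q / (A·i) = 46900 / (16768 × 0.001260) = 2220 m/day.

2220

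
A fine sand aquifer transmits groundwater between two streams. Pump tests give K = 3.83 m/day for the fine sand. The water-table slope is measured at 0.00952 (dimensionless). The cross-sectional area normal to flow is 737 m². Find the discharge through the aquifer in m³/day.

Hydraulic gradient i = 0.00952.
Darcy's law: Q = K · A · i = 3.830 × 737.0 × 0.009520 = 26.87 m³/day.

26.9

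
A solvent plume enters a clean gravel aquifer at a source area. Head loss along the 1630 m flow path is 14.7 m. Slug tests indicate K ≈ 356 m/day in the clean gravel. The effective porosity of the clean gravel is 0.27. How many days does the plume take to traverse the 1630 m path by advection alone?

Hydraulic gradient i = Δh / L = 14.7 / 1630 = 0.009018.
Darcy flux q = K · i = 356.0 × 0.009018 = 3.211 m/day.
Seepage velocity v = q / n_e = 3.211 / 0.27 = 11.89 m/day.
Travel time t = L / v = 1630 / 11.89 = 137.1 days.

137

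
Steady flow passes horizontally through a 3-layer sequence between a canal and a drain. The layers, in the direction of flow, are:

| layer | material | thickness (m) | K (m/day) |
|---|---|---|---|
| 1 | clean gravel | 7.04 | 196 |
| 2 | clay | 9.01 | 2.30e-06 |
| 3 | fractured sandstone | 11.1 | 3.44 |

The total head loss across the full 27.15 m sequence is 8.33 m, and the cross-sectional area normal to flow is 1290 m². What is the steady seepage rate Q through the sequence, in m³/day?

0.00274

Flow is perpendicular to layering, so the layers act in series and the equivalent K is the thickness-weighted harmonic mean.
Total thickness L = 7.04 + 9.01 + 11.1 = 27.15 m.
Σ(b_i/K_i) = 7.04/196 + 9.01/2.30e-06 + 11.1/3.44 = 3.917e+06 d.
K_eq = L / Σ(b_i/K_i) = 27.15 / 3.917e+06 = 6.931e-06 m/day.
Q = K_eq · A · (Δh/L) = 6.931e-06 × 1290 × (8.33/27.15) = 0.002743 m³/day.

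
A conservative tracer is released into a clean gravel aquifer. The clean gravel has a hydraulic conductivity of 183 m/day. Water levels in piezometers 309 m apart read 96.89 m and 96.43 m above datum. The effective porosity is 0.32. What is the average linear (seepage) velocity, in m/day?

Hydraulic gradient i = (96.89 − 96.43) / 309 = 0.46 / 309 = 0.001489.
Darcy flux q = K · i = 183.0 × 0.001489 = 0.2724 m/day.
Seepage velocity v = q / n_e = 0.2724 / 0.32 = 0.8513 m/day.

0.851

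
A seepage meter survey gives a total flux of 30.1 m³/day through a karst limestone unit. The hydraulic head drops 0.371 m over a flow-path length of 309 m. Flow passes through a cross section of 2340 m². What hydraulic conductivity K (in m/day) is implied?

Hydraulic gradient i = Δh / L = 0.371 / 309 = 0.001201.
From Q = K·A·i, K = Q / (A·i) = 30.1 / (2340 × 0.001201) = 10.71 m/day.

10.7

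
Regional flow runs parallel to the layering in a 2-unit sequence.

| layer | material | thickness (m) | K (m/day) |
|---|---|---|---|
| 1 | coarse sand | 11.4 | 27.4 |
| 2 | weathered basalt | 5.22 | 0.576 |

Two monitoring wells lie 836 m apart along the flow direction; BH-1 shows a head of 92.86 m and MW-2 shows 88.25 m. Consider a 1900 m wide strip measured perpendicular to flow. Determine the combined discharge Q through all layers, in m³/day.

3300

Flow is parallel to layering, so each bed carries its own Darcy discharge and the transmissivities add.
Σ(K_i·b_i) = 27.4×11.4 + 0.576×5.22 = 315.4 m²/day.
Hydraulic gradient i = (92.86 − 88.25) / 836 = 4.61 / 836 = 0.005514.
Q = Σ(K_i·b_i) · W · i = 315.4 × 1900 × 0.005514 = 3304 m³/day.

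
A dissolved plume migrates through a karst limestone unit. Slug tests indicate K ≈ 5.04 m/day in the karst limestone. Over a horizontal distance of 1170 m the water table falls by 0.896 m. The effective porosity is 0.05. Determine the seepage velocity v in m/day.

Hydraulic gradient i = Δh / L = 0.896 / 1170 = 0.0007658.
Darcy flux q = K · i = 5.040 × 0.0007658 = 0.003860 m/day.
Seepage velocity v = q / n_e = 0.003860 / 0.05 = 0.07719 m/day.

0.0772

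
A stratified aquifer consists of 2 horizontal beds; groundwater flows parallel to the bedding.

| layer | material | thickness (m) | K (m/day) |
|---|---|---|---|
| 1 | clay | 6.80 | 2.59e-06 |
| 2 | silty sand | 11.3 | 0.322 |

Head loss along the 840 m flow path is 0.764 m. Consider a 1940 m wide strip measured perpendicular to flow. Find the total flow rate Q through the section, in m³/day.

6.42

Flow is parallel to layering, so each bed carries its own Darcy discharge and the transmissivities add.
Σ(K_i·b_i) = 2.59e-06×6.80 + 0.322×11.3 = 3.639 m²/day.
Hydraulic gradient i = Δh / L = 0.764 / 840 = 0.0009095.
Q = Σ(K_i·b_i) · W · i = 3.639 × 1940 × 0.0009095 = 6.420 m³/day.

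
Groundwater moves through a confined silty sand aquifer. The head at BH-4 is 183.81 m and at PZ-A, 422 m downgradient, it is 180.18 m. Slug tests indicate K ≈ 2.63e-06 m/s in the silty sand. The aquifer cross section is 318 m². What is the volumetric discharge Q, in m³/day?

Convert K: 2.63e-06 m/s × 86400 = 0.2272 m/day.
Hydraulic gradient i = (183.81 − 180.18) / 422 = 3.63 / 422 = 0.008602.
Darcy's law: Q = K · A · i = 0.2272 × 318.0 × 0.008602 = 0.6216 m³/day.

0.622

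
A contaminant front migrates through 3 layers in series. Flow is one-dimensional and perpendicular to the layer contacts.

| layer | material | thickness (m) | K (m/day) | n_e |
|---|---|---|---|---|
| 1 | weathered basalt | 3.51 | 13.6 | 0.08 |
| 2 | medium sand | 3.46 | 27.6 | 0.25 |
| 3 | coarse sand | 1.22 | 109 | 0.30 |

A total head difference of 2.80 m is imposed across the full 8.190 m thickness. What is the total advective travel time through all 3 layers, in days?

With flow normal to the layers, continuity requires the same specific discharge q through every layer.
Σ(b_i/K_i) = 3.51/13.6 + 3.46/27.6 + 1.22/109 = 0.3946 d.
q = Δh / Σ(b_i/K_i) = 2.80 / 0.3946 = 7.095 m/day.
In each layer the seepage velocity is v_i = q/n_i, so the layer transit time is t_i = b_i·n_i / q:
  layer 1 (weathered basalt): t_1 = 3.51 × 0.08 / 7.095 = 0.03958 d
  layer 2 (medium sand): t_2 = 3.46 × 0.25 / 7.095 = 0.1219 d
  layer 3 (coarse sand): t_3 = 1.22 × 0.30 / 7.095 = 0.05159 d
Total t = Σ t_i = 0.2131 days.

0.213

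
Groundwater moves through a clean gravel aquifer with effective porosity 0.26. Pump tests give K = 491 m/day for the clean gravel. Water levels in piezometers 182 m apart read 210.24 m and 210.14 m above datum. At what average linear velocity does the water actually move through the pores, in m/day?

Hydraulic gradient i = (210.24 − 210.14) / 182 = 0.1 / 182 = 0.0005495.
Darcy flux q = K · i = 491.0 × 0.0005495 = 0.2698 m/day.
Seepage velocity v = q / n_e = 0.2698 / 0.26 = 1.038 m/day.

1.04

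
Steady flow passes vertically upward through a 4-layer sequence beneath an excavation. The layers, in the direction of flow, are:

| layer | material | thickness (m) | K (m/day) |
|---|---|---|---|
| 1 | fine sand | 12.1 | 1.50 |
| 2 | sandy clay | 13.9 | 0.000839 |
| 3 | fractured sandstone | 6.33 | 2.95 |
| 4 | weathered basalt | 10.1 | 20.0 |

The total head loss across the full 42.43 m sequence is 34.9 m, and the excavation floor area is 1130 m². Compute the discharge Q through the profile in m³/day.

Flow is perpendicular to layering, so the layers act in series and the equivalent K is the thickness-weighted harmonic mean.
Total thickness L = 12.1 + 13.9 + 6.33 + 10.1 = 42.43 m.
Σ(b_i/K_i) = 12.1/1.50 + 13.9/0.000839 + 6.33/2.95 + 10.1/20.0 = 16578 d.
K_eq = L / Σ(b_i/K_i) = 42.43 / 16578 = 0.002559 m/day.
Q = K_eq · A · (Δh/L) = 0.002559 × 1130 × (34.9/42.43) = 2.379 m³/day.

2.38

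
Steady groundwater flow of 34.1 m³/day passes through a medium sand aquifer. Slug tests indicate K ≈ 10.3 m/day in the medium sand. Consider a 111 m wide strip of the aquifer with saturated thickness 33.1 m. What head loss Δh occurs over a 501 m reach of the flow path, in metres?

0.451

Cross-sectional area A = 111 × 33.1 = 3674 m².
From Q = K·A·i, i = Q / (K·A) = 34.1 / (10.30 × 3674) = 0.0009011.
Head loss Δh = i · L = 0.0009011 × 501 = 0.4514 m.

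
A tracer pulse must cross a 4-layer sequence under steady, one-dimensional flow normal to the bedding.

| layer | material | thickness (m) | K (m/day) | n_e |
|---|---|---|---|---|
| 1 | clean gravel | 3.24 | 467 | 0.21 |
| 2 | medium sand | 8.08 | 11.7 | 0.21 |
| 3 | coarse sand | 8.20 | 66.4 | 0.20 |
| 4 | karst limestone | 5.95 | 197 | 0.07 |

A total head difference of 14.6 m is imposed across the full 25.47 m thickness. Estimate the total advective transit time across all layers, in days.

0.259

With flow normal to the layers, continuity requires the same specific discharge q through every layer.
Σ(b_i/K_i) = 3.24/467 + 8.08/11.7 + 8.20/66.4 + 5.95/197 = 0.8512 d.
q = Δh / Σ(b_i/K_i) = 14.6 / 0.8512 = 17.15 m/day.
In each layer the seepage velocity is v_i = q/n_i, so the layer transit time is t_i = b_i·n_i / q:
  layer 1 (clean gravel): t_1 = 3.24 × 0.21 / 17.15 = 0.03967 d
  layer 2 (medium sand): t_2 = 8.08 × 0.21 / 17.15 = 0.09893 d
  layer 3 (coarse sand): t_3 = 8.20 × 0.20 / 17.15 = 0.09562 d
  layer 4 (karst limestone): t_4 = 5.95 × 0.07 / 17.15 = 0.02428 d
Total t = Σ t_i = 0.2585 days.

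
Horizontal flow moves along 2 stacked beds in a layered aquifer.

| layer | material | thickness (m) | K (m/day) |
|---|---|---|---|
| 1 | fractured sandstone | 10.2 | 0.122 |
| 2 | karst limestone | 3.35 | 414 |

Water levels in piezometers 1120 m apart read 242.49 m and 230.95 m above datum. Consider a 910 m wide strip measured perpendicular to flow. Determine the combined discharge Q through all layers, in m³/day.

13000

Flow is parallel to layering, so each bed carries its own Darcy discharge and the transmissivities add.
Σ(K_i·b_i) = 0.122×10.2 + 414×3.35 = 1388 m²/day.
Hydraulic gradient i = (242.49 − 230.95) / 1120 = 11.54 / 1120 = 0.01030.
Q = Σ(K_i·b_i) · W · i = 1388 × 910 × 0.01030 = 13016 m³/day.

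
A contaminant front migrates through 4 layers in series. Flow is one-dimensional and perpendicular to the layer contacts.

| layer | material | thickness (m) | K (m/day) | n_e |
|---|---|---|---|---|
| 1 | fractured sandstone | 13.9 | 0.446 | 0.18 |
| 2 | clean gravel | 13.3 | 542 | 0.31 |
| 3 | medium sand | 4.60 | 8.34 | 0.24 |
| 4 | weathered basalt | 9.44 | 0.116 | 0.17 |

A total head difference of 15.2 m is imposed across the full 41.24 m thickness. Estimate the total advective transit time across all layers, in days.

69.5

With flow normal to the layers, continuity requires the same specific discharge q through every layer.
Σ(b_i/K_i) = 13.9/0.446 + 13.3/542 + 4.60/8.34 + 9.44/0.116 = 113.1 d.
q = Δh / Σ(b_i/K_i) = 15.2 / 113.1 = 0.1344 m/day.
In each layer the seepage velocity is v_i = q/n_i, so the layer transit time is t_i = b_i·n_i / q:
  layer 1 (fractured sandstone): t_1 = 13.9 × 0.18 / 0.1344 = 18.62 d
  layer 2 (clean gravel): t_2 = 13.3 × 0.31 / 0.1344 = 30.68 d
  layer 3 (medium sand): t_3 = 4.60 × 0.24 / 0.1344 = 8.216 d
  layer 4 (weathered basalt): t_4 = 9.44 × 0.17 / 0.1344 = 11.94 d
Total t = Σ t_i = 69.46 days.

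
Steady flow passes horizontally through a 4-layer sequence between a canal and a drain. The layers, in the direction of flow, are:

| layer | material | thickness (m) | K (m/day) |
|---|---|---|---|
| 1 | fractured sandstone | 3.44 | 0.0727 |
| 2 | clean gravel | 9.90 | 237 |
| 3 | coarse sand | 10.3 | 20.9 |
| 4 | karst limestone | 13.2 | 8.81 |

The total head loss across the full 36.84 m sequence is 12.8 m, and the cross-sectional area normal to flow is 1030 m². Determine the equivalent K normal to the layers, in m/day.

Flow is perpendicular to layering, so the layers act in series and the equivalent K is the thickness-weighted harmonic mean.
Total thickness L = 3.44 + 9.90 + 10.3 + 13.2 = 36.84 m.
Σ(b_i/K_i) = 3.44/0.0727 + 9.90/237 + 10.3/20.9 + 13.2/8.81 = 49.35 d.
K_eq = L / Σ(b_i/K_i) = 36.84 / 49.35 = 0.7465 m/day.

0.746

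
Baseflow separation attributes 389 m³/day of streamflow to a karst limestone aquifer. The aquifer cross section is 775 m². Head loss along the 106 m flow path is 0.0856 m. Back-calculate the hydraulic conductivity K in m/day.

622

Hydraulic gradient i = Δh / L = 0.0856 / 106 = 0.0008075.
From Q = K·A·i, K = Q / (A·i) = 389 / (775.0 × 0.0008075) = 621.6 m/day.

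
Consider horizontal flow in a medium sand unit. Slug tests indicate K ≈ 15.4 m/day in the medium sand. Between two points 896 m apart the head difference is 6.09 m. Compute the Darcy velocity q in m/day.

Hydraulic gradient i = Δh / L = 6.09 / 896 = 0.006797.
Specific discharge q = K · i = 15.40 × 0.006797 = 0.1047 m/day.

0.105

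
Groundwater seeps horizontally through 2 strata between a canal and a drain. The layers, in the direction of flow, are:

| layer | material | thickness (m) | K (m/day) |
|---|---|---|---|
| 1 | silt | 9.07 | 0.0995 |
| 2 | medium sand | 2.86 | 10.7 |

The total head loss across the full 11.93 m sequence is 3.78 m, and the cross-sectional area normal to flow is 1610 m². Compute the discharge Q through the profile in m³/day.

Flow is perpendicular to layering, so the layers act in series and the equivalent K is the thickness-weighted harmonic mean.
Total thickness L = 9.07 + 2.86 = 11.93 m.
Σ(b_i/K_i) = 9.07/0.0995 + 2.86/10.7 = 91.42 d.
K_eq = L / Σ(b_i/K_i) = 11.93 / 91.42 = 0.1305 m/day.
Q = K_eq · A · (Δh/L) = 0.1305 × 1610 × (3.78/11.93) = 66.57 m³/day.

66.6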